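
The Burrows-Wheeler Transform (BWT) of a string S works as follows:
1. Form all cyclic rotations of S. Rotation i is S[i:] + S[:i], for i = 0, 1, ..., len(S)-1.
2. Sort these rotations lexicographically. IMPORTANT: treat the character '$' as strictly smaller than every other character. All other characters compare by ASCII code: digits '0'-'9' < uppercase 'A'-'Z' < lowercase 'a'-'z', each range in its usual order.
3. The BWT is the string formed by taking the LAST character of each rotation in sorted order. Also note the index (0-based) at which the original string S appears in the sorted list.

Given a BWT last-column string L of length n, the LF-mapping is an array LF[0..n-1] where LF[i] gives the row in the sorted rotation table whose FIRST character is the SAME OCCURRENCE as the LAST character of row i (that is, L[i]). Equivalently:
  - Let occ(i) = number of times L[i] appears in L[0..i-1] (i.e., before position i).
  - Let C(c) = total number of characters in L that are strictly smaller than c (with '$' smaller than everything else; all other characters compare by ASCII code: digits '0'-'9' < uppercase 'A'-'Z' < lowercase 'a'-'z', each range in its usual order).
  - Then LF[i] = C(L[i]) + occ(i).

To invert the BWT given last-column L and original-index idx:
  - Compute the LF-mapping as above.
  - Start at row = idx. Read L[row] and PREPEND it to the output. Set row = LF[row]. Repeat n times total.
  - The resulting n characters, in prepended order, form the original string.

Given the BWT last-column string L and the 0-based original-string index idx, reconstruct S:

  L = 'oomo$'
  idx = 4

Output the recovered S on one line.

Answer: oomo$

Derivation:
LF mapping: 2 3 1 4 0
Walk LF starting at row 4, prepending L[row]:
  step 1: row=4, L[4]='$', prepend. Next row=LF[4]=0
  step 2: row=0, L[0]='o', prepend. Next row=LF[0]=2
  step 3: row=2, L[2]='m', prepend. Next row=LF[2]=1
  step 4: row=1, L[1]='o', prepend. Next row=LF[1]=3
  step 5: row=3, L[3]='o', prepend. Next row=LF[3]=4
Reversed output: oomo$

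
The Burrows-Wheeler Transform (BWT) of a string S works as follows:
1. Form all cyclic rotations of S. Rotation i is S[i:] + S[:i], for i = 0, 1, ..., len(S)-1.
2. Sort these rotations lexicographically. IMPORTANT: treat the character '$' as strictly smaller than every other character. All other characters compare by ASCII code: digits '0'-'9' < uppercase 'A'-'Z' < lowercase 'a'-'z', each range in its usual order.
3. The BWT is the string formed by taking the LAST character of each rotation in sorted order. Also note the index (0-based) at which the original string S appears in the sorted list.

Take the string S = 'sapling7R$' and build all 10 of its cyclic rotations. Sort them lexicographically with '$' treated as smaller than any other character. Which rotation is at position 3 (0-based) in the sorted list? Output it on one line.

All 10 rotations (rotation i = S[i:]+S[:i]):
  rot[0] = sapling7R$
  rot[1] = apling7R$s
  rot[2] = pling7R$sa
  rot[3] = ling7R$sap
  rot[4] = ing7R$sapl
  rot[5] = ng7R$sapli
  rot[6] = g7R$saplin
  rot[7] = 7R$sapling
  rot[8] = R$sapling7
  rot[9] = $sapling7R
Sorted (with $ < everything):
  sorted[0] = $sapling7R
  sorted[1] = 7R$sapling
  sorted[2] = R$sapling7
  sorted[3] = apling7R$s
  sorted[4] = g7R$saplin
  sorted[5] = ing7R$sapl
  sorted[6] = ling7R$sap
  sorted[7] = ng7R$sapli
  sorted[8] = pling7R$sa
  sorted[9] = sapling7R$
sorted[3] = apling7R$s

Answer: apling7R$s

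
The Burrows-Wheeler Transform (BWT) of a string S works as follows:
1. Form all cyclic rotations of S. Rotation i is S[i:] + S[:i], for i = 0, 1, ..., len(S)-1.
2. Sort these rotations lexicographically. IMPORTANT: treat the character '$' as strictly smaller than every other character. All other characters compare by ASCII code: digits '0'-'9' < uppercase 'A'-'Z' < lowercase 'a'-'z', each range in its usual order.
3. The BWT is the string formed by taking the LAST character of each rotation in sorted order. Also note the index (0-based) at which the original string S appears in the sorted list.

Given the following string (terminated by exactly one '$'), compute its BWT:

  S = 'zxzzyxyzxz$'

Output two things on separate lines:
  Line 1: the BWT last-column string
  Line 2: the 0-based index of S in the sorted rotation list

All 11 rotations (rotation i = S[i:]+S[:i]):
  rot[0] = zxzzyxyzxz$
  rot[1] = xzzyxyzxz$z
  rot[2] = zzyxyzxz$zx
  rot[3] = zyxyzxz$zxz
  rot[4] = yxyzxz$zxzz
  rot[5] = xyzxz$zxzzy
  rot[6] = yzxz$zxzzyx
  rot[7] = zxz$zxzzyxy
  rot[8] = xz$zxzzyxyz
  rot[9] = z$zxzzyxyzx
  rot[10] = $zxzzyxyzxz
Sorted (with $ < everything):
  sorted[0] = $zxzzyxyzxz  (last char: 'z')
  sorted[1] = xyzxz$zxzzy  (last char: 'y')
  sorted[2] = xz$zxzzyxyz  (last char: 'z')
  sorted[3] = xzzyxyzxz$z  (last char: 'z')
  sorted[4] = yxyzxz$zxzz  (last char: 'z')
  sorted[5] = yzxz$zxzzyx  (last char: 'x')
  sorted[6] = z$zxzzyxyzx  (last char: 'x')
  sorted[7] = zxz$zxzzyxy  (last char: 'y')
  sorted[8] = zxzzyxyzxz$  (last char: '$')
  sorted[9] = zyxyzxz$zxz  (last char: 'z')
  sorted[10] = zzyxyzxz$zx  (last char: 'x')
Last column: zyzzzxxy$zx
Original string S is at sorted index 8

Answer: zyzzzxxy$zx
8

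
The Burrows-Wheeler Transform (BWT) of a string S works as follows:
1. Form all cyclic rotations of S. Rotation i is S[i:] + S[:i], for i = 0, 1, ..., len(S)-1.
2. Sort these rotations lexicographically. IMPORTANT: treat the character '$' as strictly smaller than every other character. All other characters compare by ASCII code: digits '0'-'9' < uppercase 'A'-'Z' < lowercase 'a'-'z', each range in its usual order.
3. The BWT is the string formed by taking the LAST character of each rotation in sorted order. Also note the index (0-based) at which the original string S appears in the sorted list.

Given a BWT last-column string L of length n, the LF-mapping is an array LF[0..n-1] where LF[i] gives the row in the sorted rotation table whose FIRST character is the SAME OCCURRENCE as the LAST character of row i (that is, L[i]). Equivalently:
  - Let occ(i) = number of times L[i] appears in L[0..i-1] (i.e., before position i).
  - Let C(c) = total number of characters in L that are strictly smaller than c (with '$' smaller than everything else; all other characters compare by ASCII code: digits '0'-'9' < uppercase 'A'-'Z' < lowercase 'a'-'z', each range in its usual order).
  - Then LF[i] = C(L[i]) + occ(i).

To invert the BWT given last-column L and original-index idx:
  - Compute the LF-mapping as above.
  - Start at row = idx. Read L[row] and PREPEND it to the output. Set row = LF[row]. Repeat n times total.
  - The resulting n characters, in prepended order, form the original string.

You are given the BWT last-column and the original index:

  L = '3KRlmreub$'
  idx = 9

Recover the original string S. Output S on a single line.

Answer: umbrelRK3$

Derivation:
LF mapping: 1 2 3 6 7 8 5 9 4 0
Walk LF starting at row 9, prepending L[row]:
  step 1: row=9, L[9]='$', prepend. Next row=LF[9]=0
  step 2: row=0, L[0]='3', prepend. Next row=LF[0]=1
  step 3: row=1, L[1]='K', prepend. Next row=LF[1]=2
  step 4: row=2, L[2]='R', prepend. Next row=LF[2]=3
  step 5: row=3, L[3]='l', prepend. Next row=LF[3]=6
  step 6: row=6, L[6]='e', prepend. Next row=LF[6]=5
  step 7: row=5, L[5]='r', prepend. Next row=LF[5]=8
  step 8: row=8, L[8]='b', prepend. Next row=LF[8]=4
  step 9: row=4, L[4]='m', prepend. Next row=LF[4]=7
  step 10: row=7, L[7]='u', prepend. Next row=LF[7]=9
Reversed output: umbrelRK3$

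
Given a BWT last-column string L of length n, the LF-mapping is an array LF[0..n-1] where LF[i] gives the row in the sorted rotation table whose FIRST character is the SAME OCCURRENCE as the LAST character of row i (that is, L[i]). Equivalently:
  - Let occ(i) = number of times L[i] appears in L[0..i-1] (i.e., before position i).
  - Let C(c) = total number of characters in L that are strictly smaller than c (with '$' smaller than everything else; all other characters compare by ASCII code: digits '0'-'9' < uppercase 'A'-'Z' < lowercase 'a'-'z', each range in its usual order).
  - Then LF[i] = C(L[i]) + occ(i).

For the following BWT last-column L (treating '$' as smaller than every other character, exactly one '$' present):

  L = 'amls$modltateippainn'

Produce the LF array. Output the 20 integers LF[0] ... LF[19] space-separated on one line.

Answer: 1 10 8 17 0 11 14 4 9 18 2 19 5 6 15 16 3 7 12 13

Derivation:
Char counts: '$':1, 'a':3, 'd':1, 'e':1, 'i':2, 'l':2, 'm':2, 'n':2, 'o':1, 'p':2, 's':1, 't':2
C (first-col start): C('$')=0, C('a')=1, C('d')=4, C('e')=5, C('i')=6, C('l')=8, C('m')=10, C('n')=12, C('o')=14, C('p')=15, C('s')=17, C('t')=18
L[0]='a': occ=0, LF[0]=C('a')+0=1+0=1
L[1]='m': occ=0, LF[1]=C('m')+0=10+0=10
L[2]='l': occ=0, LF[2]=C('l')+0=8+0=8
L[3]='s': occ=0, LF[3]=C('s')+0=17+0=17
L[4]='$': occ=0, LF[4]=C('$')+0=0+0=0
L[5]='m': occ=1, LF[5]=C('m')+1=10+1=11
L[6]='o': occ=0, LF[6]=C('o')+0=14+0=14
L[7]='d': occ=0, LF[7]=C('d')+0=4+0=4
L[8]='l': occ=1, LF[8]=C('l')+1=8+1=9
L[9]='t': occ=0, LF[9]=C('t')+0=18+0=18
L[10]='a': occ=1, LF[10]=C('a')+1=1+1=2
L[11]='t': occ=1, LF[11]=C('t')+1=18+1=19
L[12]='e': occ=0, LF[12]=C('e')+0=5+0=5
L[13]='i': occ=0, LF[13]=C('i')+0=6+0=6
L[14]='p': occ=0, LF[14]=C('p')+0=15+0=15
L[15]='p': occ=1, LF[15]=C('p')+1=15+1=16
L[16]='a': occ=2, LF[16]=C('a')+2=1+2=3
L[17]='i': occ=1, LF[17]=C('i')+1=6+1=7
L[18]='n': occ=0, LF[18]=C('n')+0=12+0=12
L[19]='n': occ=1, LF[19]=C('n')+1=12+1=13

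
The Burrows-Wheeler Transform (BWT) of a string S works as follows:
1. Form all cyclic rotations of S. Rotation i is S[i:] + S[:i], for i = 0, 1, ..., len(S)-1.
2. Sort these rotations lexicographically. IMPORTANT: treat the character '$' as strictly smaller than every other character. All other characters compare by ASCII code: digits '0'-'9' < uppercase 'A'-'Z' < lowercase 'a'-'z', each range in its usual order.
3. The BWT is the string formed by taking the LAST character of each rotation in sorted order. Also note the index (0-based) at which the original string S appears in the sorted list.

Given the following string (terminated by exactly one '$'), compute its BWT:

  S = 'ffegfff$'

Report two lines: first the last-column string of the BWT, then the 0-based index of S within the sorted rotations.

All 8 rotations (rotation i = S[i:]+S[:i]):
  rot[0] = ffegfff$
  rot[1] = fegfff$f
  rot[2] = egfff$ff
  rot[3] = gfff$ffe
  rot[4] = fff$ffeg
  rot[5] = ff$ffegf
  rot[6] = f$ffegff
  rot[7] = $ffegfff
Sorted (with $ < everything):
  sorted[0] = $ffegfff  (last char: 'f')
  sorted[1] = egfff$ff  (last char: 'f')
  sorted[2] = f$ffegff  (last char: 'f')
  sorted[3] = fegfff$f  (last char: 'f')
  sorted[4] = ff$ffegf  (last char: 'f')
  sorted[5] = ffegfff$  (last char: '$')
  sorted[6] = fff$ffeg  (last char: 'g')
  sorted[7] = gfff$ffe  (last char: 'e')
Last column: fffff$ge
Original string S is at sorted index 5

Answer: fffff$ge
5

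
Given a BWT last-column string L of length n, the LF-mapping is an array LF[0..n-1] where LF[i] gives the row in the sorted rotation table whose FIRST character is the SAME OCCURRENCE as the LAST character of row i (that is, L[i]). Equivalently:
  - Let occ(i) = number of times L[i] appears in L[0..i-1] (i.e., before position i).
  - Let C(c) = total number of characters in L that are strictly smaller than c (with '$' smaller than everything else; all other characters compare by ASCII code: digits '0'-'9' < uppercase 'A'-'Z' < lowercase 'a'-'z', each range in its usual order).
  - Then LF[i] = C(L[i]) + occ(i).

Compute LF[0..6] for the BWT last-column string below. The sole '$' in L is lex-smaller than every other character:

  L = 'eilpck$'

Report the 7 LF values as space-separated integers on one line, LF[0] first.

Answer: 2 3 5 6 1 4 0

Derivation:
Char counts: '$':1, 'c':1, 'e':1, 'i':1, 'k':1, 'l':1, 'p':1
C (first-col start): C('$')=0, C('c')=1, C('e')=2, C('i')=3, C('k')=4, C('l')=5, C('p')=6
L[0]='e': occ=0, LF[0]=C('e')+0=2+0=2
L[1]='i': occ=0, LF[1]=C('i')+0=3+0=3
L[2]='l': occ=0, LF[2]=C('l')+0=5+0=5
L[3]='p': occ=0, LF[3]=C('p')+0=6+0=6
L[4]='c': occ=0, LF[4]=C('c')+0=1+0=1
L[5]='k': occ=0, LF[5]=C('k')+0=4+0=4
L[6]='$': occ=0, LF[6]=C('$')+0=0+0=0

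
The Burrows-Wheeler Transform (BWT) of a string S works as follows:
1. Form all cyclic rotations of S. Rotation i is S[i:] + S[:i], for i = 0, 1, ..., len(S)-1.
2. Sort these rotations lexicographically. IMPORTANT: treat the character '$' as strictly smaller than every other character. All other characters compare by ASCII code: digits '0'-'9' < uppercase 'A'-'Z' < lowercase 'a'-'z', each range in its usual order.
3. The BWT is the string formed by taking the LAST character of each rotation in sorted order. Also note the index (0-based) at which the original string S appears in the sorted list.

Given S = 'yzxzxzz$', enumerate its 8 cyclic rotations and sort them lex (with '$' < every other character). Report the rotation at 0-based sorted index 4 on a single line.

All 8 rotations (rotation i = S[i:]+S[:i]):
  rot[0] = yzxzxzz$
  rot[1] = zxzxzz$y
  rot[2] = xzxzz$yz
  rot[3] = zxzz$yzx
  rot[4] = xzz$yzxz
  rot[5] = zz$yzxzx
  rot[6] = z$yzxzxz
  rot[7] = $yzxzxzz
Sorted (with $ < everything):
  sorted[0] = $yzxzxzz
  sorted[1] = xzxzz$yz
  sorted[2] = xzz$yzxz
  sorted[3] = yzxzxzz$
  sorted[4] = z$yzxzxz
  sorted[5] = zxzxzz$y
  sorted[6] = zxzz$yzx
  sorted[7] = zz$yzxzx
sorted[4] = z$yzxzxz

Answer: z$yzxzxz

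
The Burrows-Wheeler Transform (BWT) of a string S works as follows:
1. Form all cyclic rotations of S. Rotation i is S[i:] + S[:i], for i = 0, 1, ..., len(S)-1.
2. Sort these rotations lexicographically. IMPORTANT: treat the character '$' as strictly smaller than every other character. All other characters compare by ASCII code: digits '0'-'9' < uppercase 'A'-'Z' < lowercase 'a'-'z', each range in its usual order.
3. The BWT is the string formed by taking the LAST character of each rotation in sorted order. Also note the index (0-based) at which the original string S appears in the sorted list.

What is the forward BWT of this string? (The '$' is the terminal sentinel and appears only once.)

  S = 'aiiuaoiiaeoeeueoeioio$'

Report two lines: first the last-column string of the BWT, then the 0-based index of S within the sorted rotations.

All 22 rotations (rotation i = S[i:]+S[:i]):
  rot[0] = aiiuaoiiaeoeeueoeioio$
  rot[1] = iiuaoiiaeoeeueoeioio$a
  rot[2] = iuaoiiaeoeeueoeioio$ai
  rot[3] = uaoiiaeoeeueoeioio$aii
  rot[4] = aoiiaeoeeueoeioio$aiiu
  rot[5] = oiiaeoeeueoeioio$aiiua
  rot[6] = iiaeoeeueoeioio$aiiuao
  rot[7] = iaeoeeueoeioio$aiiuaoi
  rot[8] = aeoeeueoeioio$aiiuaoii
  rot[9] = eoeeueoeioio$aiiuaoiia
  rot[10] = oeeueoeioio$aiiuaoiiae
  rot[11] = eeueoeioio$aiiuaoiiaeo
  rot[12] = eueoeioio$aiiuaoiiaeoe
  rot[13] = ueoeioio$aiiuaoiiaeoee
  rot[14] = eoeioio$aiiuaoiiaeoeeu
  rot[15] = oeioio$aiiuaoiiaeoeeue
  rot[16] = eioio$aiiuaoiiaeoeeueo
  rot[17] = ioio$aiiuaoiiaeoeeueoe
  rot[18] = oio$aiiuaoiiaeoeeueoei
  rot[19] = io$aiiuaoiiaeoeeueoeio
  rot[20] = o$aiiuaoiiaeoeeueoeioi
  rot[21] = $aiiuaoiiaeoeeueoeioio
Sorted (with $ < everything):
  sorted[0] = $aiiuaoiiaeoeeueoeioio  (last char: 'o')
  sorted[1] = aeoeeueoeioio$aiiuaoii  (last char: 'i')
  sorted[2] = aiiuaoiiaeoeeueoeioio$  (last char: '$')
  sorted[3] = aoiiaeoeeueoeioio$aiiu  (last char: 'u')
  sorted[4] = eeueoeioio$aiiuaoiiaeo  (last char: 'o')
  sorted[5] = eioio$aiiuaoiiaeoeeueo  (last char: 'o')
  sorted[6] = eoeeueoeioio$aiiuaoiia  (last char: 'a')
  sorted[7] = eoeioio$aiiuaoiiaeoeeu  (last char: 'u')
  sorted[8] = eueoeioio$aiiuaoiiaeoe  (last char: 'e')
  sorted[9] = iaeoeeueoeioio$aiiuaoi  (last char: 'i')
  sorted[10] = iiaeoeeueoeioio$aiiuao  (last char: 'o')
  sorted[11] = iiuaoiiaeoeeueoeioio$a  (last char: 'a')
  sorted[12] = io$aiiuaoiiaeoeeueoeio  (last char: 'o')
  sorted[13] = ioio$aiiuaoiiaeoeeueoe  (last char: 'e')
  sorted[14] = iuaoiiaeoeeueoeioio$ai  (last char: 'i')
  sorted[15] = o$aiiuaoiiaeoeeueoeioi  (last char: 'i')
  sorted[16] = oeeueoeioio$aiiuaoiiae  (last char: 'e')
  sorted[17] = oeioio$aiiuaoiiaeoeeue  (last char: 'e')
  sorted[18] = oiiaeoeeueoeioio$aiiua  (last char: 'a')
  sorted[19] = oio$aiiuaoiiaeoeeueoei  (last char: 'i')
  sorted[20] = uaoiiaeoeeueoeioio$aii  (last char: 'i')
  sorted[21] = ueoeioio$aiiuaoiiaeoee  (last char: 'e')
Last column: oi$uooaueioaoeiieeaiie
Original string S is at sorted index 2

Answer: oi$uooaueioaoeiieeaiie
2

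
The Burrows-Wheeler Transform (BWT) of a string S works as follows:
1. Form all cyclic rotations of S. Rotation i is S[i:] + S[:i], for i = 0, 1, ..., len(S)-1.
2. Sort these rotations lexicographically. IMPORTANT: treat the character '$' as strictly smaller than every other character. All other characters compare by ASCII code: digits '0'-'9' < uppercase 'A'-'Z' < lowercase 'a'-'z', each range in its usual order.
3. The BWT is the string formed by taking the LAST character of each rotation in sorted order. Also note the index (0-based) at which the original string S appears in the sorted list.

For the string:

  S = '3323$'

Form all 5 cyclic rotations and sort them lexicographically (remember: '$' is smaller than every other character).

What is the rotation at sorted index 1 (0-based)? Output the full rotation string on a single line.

All 5 rotations (rotation i = S[i:]+S[:i]):
  rot[0] = 3323$
  rot[1] = 323$3
  rot[2] = 23$33
  rot[3] = 3$332
  rot[4] = $3323
Sorted (with $ < everything):
  sorted[0] = $3323
  sorted[1] = 23$33
  sorted[2] = 3$332
  sorted[3] = 323$3
  sorted[4] = 3323$
sorted[1] = 23$33

Answer: 23$33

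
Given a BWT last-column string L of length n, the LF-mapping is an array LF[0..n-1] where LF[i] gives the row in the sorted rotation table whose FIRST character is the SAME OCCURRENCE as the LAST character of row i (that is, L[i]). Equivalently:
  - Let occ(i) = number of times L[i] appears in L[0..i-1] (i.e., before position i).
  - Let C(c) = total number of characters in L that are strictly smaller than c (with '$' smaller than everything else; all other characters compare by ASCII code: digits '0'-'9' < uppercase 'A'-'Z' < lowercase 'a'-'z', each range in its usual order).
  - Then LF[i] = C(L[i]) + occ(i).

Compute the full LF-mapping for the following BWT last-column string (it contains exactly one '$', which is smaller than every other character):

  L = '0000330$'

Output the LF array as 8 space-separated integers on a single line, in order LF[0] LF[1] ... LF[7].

Char counts: '$':1, '0':5, '3':2
C (first-col start): C('$')=0, C('0')=1, C('3')=6
L[0]='0': occ=0, LF[0]=C('0')+0=1+0=1
L[1]='0': occ=1, LF[1]=C('0')+1=1+1=2
L[2]='0': occ=2, LF[2]=C('0')+2=1+2=3
L[3]='0': occ=3, LF[3]=C('0')+3=1+3=4
L[4]='3': occ=0, LF[4]=C('3')+0=6+0=6
L[5]='3': occ=1, LF[5]=C('3')+1=6+1=7
L[6]='0': occ=4, LF[6]=C('0')+4=1+4=5
L[7]='$': occ=0, LF[7]=C('$')+0=0+0=0

Answer: 1 2 3 4 6 7 5 0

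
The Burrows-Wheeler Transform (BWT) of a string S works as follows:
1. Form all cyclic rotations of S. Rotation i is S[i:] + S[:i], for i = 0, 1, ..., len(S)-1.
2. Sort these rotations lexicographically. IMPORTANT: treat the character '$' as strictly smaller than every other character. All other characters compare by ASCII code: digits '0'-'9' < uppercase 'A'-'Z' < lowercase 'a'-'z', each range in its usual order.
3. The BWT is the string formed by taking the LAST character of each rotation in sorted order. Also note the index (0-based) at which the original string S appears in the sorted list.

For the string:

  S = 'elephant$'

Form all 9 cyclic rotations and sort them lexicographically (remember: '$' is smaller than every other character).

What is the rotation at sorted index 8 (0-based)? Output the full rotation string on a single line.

Answer: t$elephan

Derivation:
All 9 rotations (rotation i = S[i:]+S[:i]):
  rot[0] = elephant$
  rot[1] = lephant$e
  rot[2] = ephant$el
  rot[3] = phant$ele
  rot[4] = hant$elep
  rot[5] = ant$eleph
  rot[6] = nt$elepha
  rot[7] = t$elephan
  rot[8] = $elephant
Sorted (with $ < everything):
  sorted[0] = $elephant
  sorted[1] = ant$eleph
  sorted[2] = elephant$
  sorted[3] = ephant$el
  sorted[4] = hant$elep
  sorted[5] = lephant$e
  sorted[6] = nt$elepha
  sorted[7] = phant$ele
  sorted[8] = t$elephan
sorted[8] = t$elephan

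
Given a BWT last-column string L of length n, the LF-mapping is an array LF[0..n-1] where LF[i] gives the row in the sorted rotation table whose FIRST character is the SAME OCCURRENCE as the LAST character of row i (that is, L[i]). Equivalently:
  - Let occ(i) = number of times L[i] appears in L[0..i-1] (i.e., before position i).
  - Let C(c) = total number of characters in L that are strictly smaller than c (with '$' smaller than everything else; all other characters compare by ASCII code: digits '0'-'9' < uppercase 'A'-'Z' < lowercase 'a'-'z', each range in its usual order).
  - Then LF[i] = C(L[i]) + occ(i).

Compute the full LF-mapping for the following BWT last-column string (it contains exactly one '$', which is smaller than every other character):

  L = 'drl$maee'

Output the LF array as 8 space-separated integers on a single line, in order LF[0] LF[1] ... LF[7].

Answer: 2 7 5 0 6 1 3 4

Derivation:
Char counts: '$':1, 'a':1, 'd':1, 'e':2, 'l':1, 'm':1, 'r':1
C (first-col start): C('$')=0, C('a')=1, C('d')=2, C('e')=3, C('l')=5, C('m')=6, C('r')=7
L[0]='d': occ=0, LF[0]=C('d')+0=2+0=2
L[1]='r': occ=0, LF[1]=C('r')+0=7+0=7
L[2]='l': occ=0, LF[2]=C('l')+0=5+0=5
L[3]='$': occ=0, LF[3]=C('$')+0=0+0=0
L[4]='m': occ=0, LF[4]=C('m')+0=6+0=6
L[5]='a': occ=0, LF[5]=C('a')+0=1+0=1
L[6]='e': occ=0, LF[6]=C('e')+0=3+0=3
L[7]='e': occ=1, LF[7]=C('e')+1=3+1=4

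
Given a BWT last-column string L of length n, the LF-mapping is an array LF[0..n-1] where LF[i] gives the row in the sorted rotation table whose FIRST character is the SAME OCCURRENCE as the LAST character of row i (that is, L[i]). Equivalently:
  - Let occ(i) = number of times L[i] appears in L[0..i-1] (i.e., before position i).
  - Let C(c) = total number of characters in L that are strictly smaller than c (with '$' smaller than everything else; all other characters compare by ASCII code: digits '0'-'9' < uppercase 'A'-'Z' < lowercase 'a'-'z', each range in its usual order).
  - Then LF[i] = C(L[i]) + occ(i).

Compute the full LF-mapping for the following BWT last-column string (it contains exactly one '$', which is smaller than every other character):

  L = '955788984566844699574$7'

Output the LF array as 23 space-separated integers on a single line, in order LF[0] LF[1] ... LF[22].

Answer: 19 5 6 12 15 16 20 17 1 7 9 10 18 2 3 11 21 22 8 13 4 0 14

Derivation:
Char counts: '$':1, '4':4, '5':4, '6':3, '7':3, '8':4, '9':4
C (first-col start): C('$')=0, C('4')=1, C('5')=5, C('6')=9, C('7')=12, C('8')=15, C('9')=19
L[0]='9': occ=0, LF[0]=C('9')+0=19+0=19
L[1]='5': occ=0, LF[1]=C('5')+0=5+0=5
L[2]='5': occ=1, LF[2]=C('5')+1=5+1=6
L[3]='7': occ=0, LF[3]=C('7')+0=12+0=12
L[4]='8': occ=0, LF[4]=C('8')+0=15+0=15
L[5]='8': occ=1, LF[5]=C('8')+1=15+1=16
L[6]='9': occ=1, LF[6]=C('9')+1=19+1=20
L[7]='8': occ=2, LF[7]=C('8')+2=15+2=17
L[8]='4': occ=0, LF[8]=C('4')+0=1+0=1
L[9]='5': occ=2, LF[9]=C('5')+2=5+2=7
L[10]='6': occ=0, LF[10]=C('6')+0=9+0=9
L[11]='6': occ=1, LF[11]=C('6')+1=9+1=10
L[12]='8': occ=3, LF[12]=C('8')+3=15+3=18
L[13]='4': occ=1, LF[13]=C('4')+1=1+1=2
L[14]='4': occ=2, LF[14]=C('4')+2=1+2=3
L[15]='6': occ=2, LF[15]=C('6')+2=9+2=11
L[16]='9': occ=2, LF[16]=C('9')+2=19+2=21
L[17]='9': occ=3, LF[17]=C('9')+3=19+3=22
L[18]='5': occ=3, LF[18]=C('5')+3=5+3=8
L[19]='7': occ=1, LF[19]=C('7')+1=12+1=13
L[20]='4': occ=3, LF[20]=C('4')+3=1+3=4
L[21]='$': occ=0, LF[21]=C('$')+0=0+0=0
L[22]='7': occ=2, LF[22]=C('7')+2=12+2=14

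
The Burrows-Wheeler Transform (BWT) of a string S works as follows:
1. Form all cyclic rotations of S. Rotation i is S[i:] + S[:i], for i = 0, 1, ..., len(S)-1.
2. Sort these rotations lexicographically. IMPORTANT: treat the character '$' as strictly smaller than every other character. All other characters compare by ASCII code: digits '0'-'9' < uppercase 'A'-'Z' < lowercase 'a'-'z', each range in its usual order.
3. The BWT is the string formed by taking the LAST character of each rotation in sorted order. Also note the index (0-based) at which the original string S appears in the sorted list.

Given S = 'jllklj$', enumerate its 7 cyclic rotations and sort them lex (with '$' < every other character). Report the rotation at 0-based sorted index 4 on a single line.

All 7 rotations (rotation i = S[i:]+S[:i]):
  rot[0] = jllklj$
  rot[1] = llklj$j
  rot[2] = lklj$jl
  rot[3] = klj$jll
  rot[4] = lj$jllk
  rot[5] = j$jllkl
  rot[6] = $jllklj
Sorted (with $ < everything):
  sorted[0] = $jllklj
  sorted[1] = j$jllkl
  sorted[2] = jllklj$
  sorted[3] = klj$jll
  sorted[4] = lj$jllk
  sorted[5] = lklj$jl
  sorted[6] = llklj$j
sorted[4] = lj$jllk

Answer: lj$jllk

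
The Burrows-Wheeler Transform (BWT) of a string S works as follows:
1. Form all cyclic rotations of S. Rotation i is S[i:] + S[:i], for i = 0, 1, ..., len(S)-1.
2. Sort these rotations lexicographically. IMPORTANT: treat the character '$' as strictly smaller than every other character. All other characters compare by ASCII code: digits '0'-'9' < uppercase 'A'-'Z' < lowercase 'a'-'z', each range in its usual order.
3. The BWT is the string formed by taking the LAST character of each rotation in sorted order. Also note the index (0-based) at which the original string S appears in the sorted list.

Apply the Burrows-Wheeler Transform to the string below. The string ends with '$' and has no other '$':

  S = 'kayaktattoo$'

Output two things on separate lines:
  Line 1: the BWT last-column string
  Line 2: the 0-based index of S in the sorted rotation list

Answer: oytk$aotktaa
4

Derivation:
All 12 rotations (rotation i = S[i:]+S[:i]):
  rot[0] = kayaktattoo$
  rot[1] = ayaktattoo$k
  rot[2] = yaktattoo$ka
  rot[3] = aktattoo$kay
  rot[4] = ktattoo$kaya
  rot[5] = tattoo$kayak
  rot[6] = attoo$kayakt
  rot[7] = ttoo$kayakta
  rot[8] = too$kayaktat
  rot[9] = oo$kayaktatt
  rot[10] = o$kayaktatto
  rot[11] = $kayaktattoo
Sorted (with $ < everything):
  sorted[0] = $kayaktattoo  (last char: 'o')
  sorted[1] = aktattoo$kay  (last char: 'y')
  sorted[2] = attoo$kayakt  (last char: 't')
  sorted[3] = ayaktattoo$k  (last char: 'k')
  sorted[4] = kayaktattoo$  (last char: '$')
  sorted[5] = ktattoo$kaya  (last char: 'a')
  sorted[6] = o$kayaktatto  (last char: 'o')
  sorted[7] = oo$kayaktatt  (last char: 't')
  sorted[8] = tattoo$kayak  (last char: 'k')
  sorted[9] = too$kayaktat  (last char: 't')
  sorted[10] = ttoo$kayakta  (last char: 'a')
  sorted[11] = yaktattoo$ka  (last char: 'a')
Last column: oytk$aotktaa
Original string S is at sorted index 4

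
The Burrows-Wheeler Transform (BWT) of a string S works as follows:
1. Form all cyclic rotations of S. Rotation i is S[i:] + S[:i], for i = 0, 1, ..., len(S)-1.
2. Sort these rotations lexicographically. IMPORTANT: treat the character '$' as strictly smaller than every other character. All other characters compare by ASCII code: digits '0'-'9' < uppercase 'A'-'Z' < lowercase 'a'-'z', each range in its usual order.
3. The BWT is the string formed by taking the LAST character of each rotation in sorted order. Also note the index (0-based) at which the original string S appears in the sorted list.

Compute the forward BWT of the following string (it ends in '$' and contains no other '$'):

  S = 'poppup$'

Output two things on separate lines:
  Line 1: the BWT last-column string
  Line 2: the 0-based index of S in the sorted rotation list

Answer: ppu$opp
3

Derivation:
All 7 rotations (rotation i = S[i:]+S[:i]):
  rot[0] = poppup$
  rot[1] = oppup$p
  rot[2] = ppup$po
  rot[3] = pup$pop
  rot[4] = up$popp
  rot[5] = p$poppu
  rot[6] = $poppup
Sorted (with $ < everything):
  sorted[0] = $poppup  (last char: 'p')
  sorted[1] = oppup$p  (last char: 'p')
  sorted[2] = p$poppu  (last char: 'u')
  sorted[3] = poppup$  (last char: '$')
  sorted[4] = ppup$po  (last char: 'o')
  sorted[5] = pup$pop  (last char: 'p')
  sorted[6] = up$popp  (last char: 'p')
Last column: ppu$opp
Original string S is at sorted index 3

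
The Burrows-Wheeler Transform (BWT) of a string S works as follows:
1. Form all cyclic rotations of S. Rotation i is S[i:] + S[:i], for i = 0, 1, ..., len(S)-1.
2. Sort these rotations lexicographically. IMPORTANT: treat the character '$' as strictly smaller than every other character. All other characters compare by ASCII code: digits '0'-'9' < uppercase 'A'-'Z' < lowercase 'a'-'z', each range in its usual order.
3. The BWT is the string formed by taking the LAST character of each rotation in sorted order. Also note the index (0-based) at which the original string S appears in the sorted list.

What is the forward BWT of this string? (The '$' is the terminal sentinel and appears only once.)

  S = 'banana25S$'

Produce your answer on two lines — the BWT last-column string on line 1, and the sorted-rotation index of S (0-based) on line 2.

Answer: Sa25nnb$aa
7

Derivation:
All 10 rotations (rotation i = S[i:]+S[:i]):
  rot[0] = banana25S$
  rot[1] = anana25S$b
  rot[2] = nana25S$ba
  rot[3] = ana25S$ban
  rot[4] = na25S$bana
  rot[5] = a25S$banan
  rot[6] = 25S$banana
  rot[7] = 5S$banana2
  rot[8] = S$banana25
  rot[9] = $banana25S
Sorted (with $ < everything):
  sorted[0] = $banana25S  (last char: 'S')
  sorted[1] = 25S$banana  (last char: 'a')
  sorted[2] = 5S$banana2  (last char: '2')
  sorted[3] = S$banana25  (last char: '5')
  sorted[4] = a25S$banan  (last char: 'n')
  sorted[5] = ana25S$ban  (last char: 'n')
  sorted[6] = anana25S$b  (last char: 'b')
  sorted[7] = banana25S$  (last char: '$')
  sorted[8] = na25S$bana  (last char: 'a')
  sorted[9] = nana25S$ba  (last char: 'a')
Last column: Sa25nnb$aa
Original string S is at sorted index 7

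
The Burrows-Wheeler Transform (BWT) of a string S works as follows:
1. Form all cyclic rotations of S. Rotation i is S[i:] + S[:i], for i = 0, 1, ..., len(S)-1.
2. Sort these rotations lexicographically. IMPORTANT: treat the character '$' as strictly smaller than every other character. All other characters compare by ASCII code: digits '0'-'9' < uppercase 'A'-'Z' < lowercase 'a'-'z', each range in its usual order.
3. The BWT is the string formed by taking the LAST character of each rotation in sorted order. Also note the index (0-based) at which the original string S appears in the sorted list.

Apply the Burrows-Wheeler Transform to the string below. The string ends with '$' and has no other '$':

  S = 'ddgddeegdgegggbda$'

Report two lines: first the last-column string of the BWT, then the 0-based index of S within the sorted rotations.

All 18 rotations (rotation i = S[i:]+S[:i]):
  rot[0] = ddgddeegdgegggbda$
  rot[1] = dgddeegdgegggbda$d
  rot[2] = gddeegdgegggbda$dd
  rot[3] = ddeegdgegggbda$ddg
  rot[4] = deegdgegggbda$ddgd
  rot[5] = eegdgegggbda$ddgdd
  rot[6] = egdgegggbda$ddgdde
  rot[7] = gdgegggbda$ddgddee
  rot[8] = dgegggbda$ddgddeeg
  rot[9] = gegggbda$ddgddeegd
  rot[10] = egggbda$ddgddeegdg
  rot[11] = gggbda$ddgddeegdge
  rot[12] = ggbda$ddgddeegdgeg
  rot[13] = gbda$ddgddeegdgegg
  rot[14] = bda$ddgddeegdgeggg
  rot[15] = da$ddgddeegdgegggb
  rot[16] = a$ddgddeegdgegggbd
  rot[17] = $ddgddeegdgegggbda
Sorted (with $ < everything):
  sorted[0] = $ddgddeegdgegggbda  (last char: 'a')
  sorted[1] = a$ddgddeegdgegggbd  (last char: 'd')
  sorted[2] = bda$ddgddeegdgeggg  (last char: 'g')
  sorted[3] = da$ddgddeegdgegggb  (last char: 'b')
  sorted[4] = ddeegdgegggbda$ddg  (last char: 'g')
  sorted[5] = ddgddeegdgegggbda$  (last char: '$')
  sorted[6] = deegdgegggbda$ddgd  (last char: 'd')
  sorted[7] = dgddeegdgegggbda$d  (last char: 'd')
  sorted[8] = dgegggbda$ddgddeeg  (last char: 'g')
  sorted[9] = eegdgegggbda$ddgdd  (last char: 'd')
  sorted[10] = egdgegggbda$ddgdde  (last char: 'e')
  sorted[11] = egggbda$ddgddeegdg  (last char: 'g')
  sorted[12] = gbda$ddgddeegdgegg  (last char: 'g')
  sorted[13] = gddeegdgegggbda$dd  (last char: 'd')
  sorted[14] = gdgegggbda$ddgddee  (last char: 'e')
  sorted[15] = gegggbda$ddgddeegd  (last char: 'd')
  sorted[16] = ggbda$ddgddeegdgeg  (last char: 'g')
  sorted[17] = gggbda$ddgddeegdge  (last char: 'e')
Last column: adgbg$ddgdeggdedge
Original string S is at sorted index 5

Answer: adgbg$ddgdeggdedge
5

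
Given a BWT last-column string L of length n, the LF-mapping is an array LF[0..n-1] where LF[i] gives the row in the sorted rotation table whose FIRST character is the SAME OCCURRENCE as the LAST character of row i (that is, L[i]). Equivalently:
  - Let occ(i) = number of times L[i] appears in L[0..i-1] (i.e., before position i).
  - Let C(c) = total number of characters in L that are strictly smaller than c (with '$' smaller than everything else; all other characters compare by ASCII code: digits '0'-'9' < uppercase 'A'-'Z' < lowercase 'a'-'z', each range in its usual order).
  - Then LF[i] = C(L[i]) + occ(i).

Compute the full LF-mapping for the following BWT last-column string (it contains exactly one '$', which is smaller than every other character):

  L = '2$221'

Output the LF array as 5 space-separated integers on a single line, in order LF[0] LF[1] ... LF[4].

Answer: 2 0 3 4 1

Derivation:
Char counts: '$':1, '1':1, '2':3
C (first-col start): C('$')=0, C('1')=1, C('2')=2
L[0]='2': occ=0, LF[0]=C('2')+0=2+0=2
L[1]='$': occ=0, LF[1]=C('$')+0=0+0=0
L[2]='2': occ=1, LF[2]=C('2')+1=2+1=3
L[3]='2': occ=2, LF[3]=C('2')+2=2+2=4
L[4]='1': occ=0, LF[4]=C('1')+0=1+0=1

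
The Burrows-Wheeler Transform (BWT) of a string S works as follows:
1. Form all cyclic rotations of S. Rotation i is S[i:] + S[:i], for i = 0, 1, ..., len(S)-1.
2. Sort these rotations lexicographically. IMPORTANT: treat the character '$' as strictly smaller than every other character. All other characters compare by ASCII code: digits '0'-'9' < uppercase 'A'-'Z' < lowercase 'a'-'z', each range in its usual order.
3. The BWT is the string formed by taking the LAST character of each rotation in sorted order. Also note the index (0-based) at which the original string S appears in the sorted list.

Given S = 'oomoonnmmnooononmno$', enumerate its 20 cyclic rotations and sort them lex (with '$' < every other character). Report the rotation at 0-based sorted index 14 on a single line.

Answer: onnmmnooononmno$oomo

Derivation:
All 20 rotations (rotation i = S[i:]+S[:i]):
  rot[0] = oomoonnmmnooononmno$
  rot[1] = omoonnmmnooononmno$o
  rot[2] = moonnmmnooononmno$oo
  rot[3] = oonnmmnooononmno$oom
  rot[4] = onnmmnooononmno$oomo
  rot[5] = nnmmnooononmno$oomoo
  rot[6] = nmmnooononmno$oomoon
  rot[7] = mmnooononmno$oomoonn
  rot[8] = mnooononmno$oomoonnm
  rot[9] = nooononmno$oomoonnmm
  rot[10] = ooononmno$oomoonnmmn
  rot[11] = oononmno$oomoonnmmno
  rot[12] = ononmno$oomoonnmmnoo
  rot[13] = nonmno$oomoonnmmnooo
  rot[14] = onmno$oomoonnmmnooon
  rot[15] = nmno$oomoonnmmnooono
  rot[16] = mno$oomoonnmmnooonon
  rot[17] = no$oomoonnmmnooononm
  rot[18] = o$oomoonnmmnooononmn
  rot[19] = $oomoonnmmnooononmno
Sorted (with $ < everything):
  sorted[0] = $oomoonnmmnooononmno
  sorted[1] = mmnooononmno$oomoonn
  sorted[2] = mno$oomoonnmmnooonon
  sorted[3] = mnooononmno$oomoonnm
  sorted[4] = moonnmmnooononmno$oo
  sorted[5] = nmmnooononmno$oomoon
  sorted[6] = nmno$oomoonnmmnooono
  sorted[7] = nnmmnooononmno$oomoo
  sorted[8] = no$oomoonnmmnooononm
  sorted[9] = nonmno$oomoonnmmnooo
  sorted[10] = nooononmno$oomoonnmm
  sorted[11] = o$oomoonnmmnooononmn
  sorted[12] = omoonnmmnooononmno$o
  sorted[13] = onmno$oomoonnmmnooon
  sorted[14] = onnmmnooononmno$oomo
  sorted[15] = ononmno$oomoonnmmnoo
  sorted[16] = oomoonnmmnooononmno$
  sorted[17] = oonnmmnooononmno$oom
  sorted[18] = oononmno$oomoonnmmno
  sorted[19] = ooononmno$oomoonnmmn
sorted[14] = onnmmnooononmno$oomo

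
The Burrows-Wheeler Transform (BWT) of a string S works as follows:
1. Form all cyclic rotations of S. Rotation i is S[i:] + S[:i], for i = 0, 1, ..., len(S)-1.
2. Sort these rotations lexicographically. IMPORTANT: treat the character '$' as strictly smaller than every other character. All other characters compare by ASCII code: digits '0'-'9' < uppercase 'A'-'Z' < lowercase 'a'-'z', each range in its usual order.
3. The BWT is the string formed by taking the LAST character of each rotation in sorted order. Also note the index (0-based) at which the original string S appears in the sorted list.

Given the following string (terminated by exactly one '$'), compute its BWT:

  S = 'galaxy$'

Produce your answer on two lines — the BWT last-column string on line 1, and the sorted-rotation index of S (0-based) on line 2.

Answer: ygl$aax
3

Derivation:
All 7 rotations (rotation i = S[i:]+S[:i]):
  rot[0] = galaxy$
  rot[1] = alaxy$g
  rot[2] = laxy$ga
  rot[3] = axy$gal
  rot[4] = xy$gala
  rot[5] = y$galax
  rot[6] = $galaxy
Sorted (with $ < everything):
  sorted[0] = $galaxy  (last char: 'y')
  sorted[1] = alaxy$g  (last char: 'g')
  sorted[2] = axy$gal  (last char: 'l')
  sorted[3] = galaxy$  (last char: '$')
  sorted[4] = laxy$ga  (last char: 'a')
  sorted[5] = xy$gala  (last char: 'a')
  sorted[6] = y$galax  (last char: 'x')
Last column: ygl$aax
Original string S is at sorted index 3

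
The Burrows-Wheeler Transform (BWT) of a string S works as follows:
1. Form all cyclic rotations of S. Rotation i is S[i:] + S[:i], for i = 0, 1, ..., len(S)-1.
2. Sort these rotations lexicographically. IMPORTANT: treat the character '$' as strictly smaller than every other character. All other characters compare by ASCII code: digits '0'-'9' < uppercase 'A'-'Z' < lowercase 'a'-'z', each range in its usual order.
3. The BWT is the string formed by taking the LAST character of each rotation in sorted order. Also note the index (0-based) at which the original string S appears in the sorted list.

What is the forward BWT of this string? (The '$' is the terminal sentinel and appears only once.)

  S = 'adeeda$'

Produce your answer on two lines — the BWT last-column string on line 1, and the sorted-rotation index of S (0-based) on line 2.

All 7 rotations (rotation i = S[i:]+S[:i]):
  rot[0] = adeeda$
  rot[1] = deeda$a
  rot[2] = eeda$ad
  rot[3] = eda$ade
  rot[4] = da$adee
  rot[5] = a$adeed
  rot[6] = $adeeda
Sorted (with $ < everything):
  sorted[0] = $adeeda  (last char: 'a')
  sorted[1] = a$adeed  (last char: 'd')
  sorted[2] = adeeda$  (last char: '$')
  sorted[3] = da$adee  (last char: 'e')
  sorted[4] = deeda$a  (last char: 'a')
  sorted[5] = eda$ade  (last char: 'e')
  sorted[6] = eeda$ad  (last char: 'd')
Last column: ad$eaed
Original string S is at sorted index 2

Answer: ad$eaed
2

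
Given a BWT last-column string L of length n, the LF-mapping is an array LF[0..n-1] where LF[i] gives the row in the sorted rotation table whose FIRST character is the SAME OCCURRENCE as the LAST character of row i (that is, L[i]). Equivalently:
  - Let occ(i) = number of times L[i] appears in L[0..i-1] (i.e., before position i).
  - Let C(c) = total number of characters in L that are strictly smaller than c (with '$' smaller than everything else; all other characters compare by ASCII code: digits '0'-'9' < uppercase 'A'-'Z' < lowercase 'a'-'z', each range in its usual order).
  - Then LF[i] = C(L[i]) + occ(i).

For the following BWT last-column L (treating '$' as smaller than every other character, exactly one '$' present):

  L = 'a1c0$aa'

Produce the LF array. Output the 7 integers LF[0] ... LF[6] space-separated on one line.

Char counts: '$':1, '0':1, '1':1, 'a':3, 'c':1
C (first-col start): C('$')=0, C('0')=1, C('1')=2, C('a')=3, C('c')=6
L[0]='a': occ=0, LF[0]=C('a')+0=3+0=3
L[1]='1': occ=0, LF[1]=C('1')+0=2+0=2
L[2]='c': occ=0, LF[2]=C('c')+0=6+0=6
L[3]='0': occ=0, LF[3]=C('0')+0=1+0=1
L[4]='$': occ=0, LF[4]=C('$')+0=0+0=0
L[5]='a': occ=1, LF[5]=C('a')+1=3+1=4
L[6]='a': occ=2, LF[6]=C('a')+2=3+2=5

Answer: 3 2 6 1 0 4 5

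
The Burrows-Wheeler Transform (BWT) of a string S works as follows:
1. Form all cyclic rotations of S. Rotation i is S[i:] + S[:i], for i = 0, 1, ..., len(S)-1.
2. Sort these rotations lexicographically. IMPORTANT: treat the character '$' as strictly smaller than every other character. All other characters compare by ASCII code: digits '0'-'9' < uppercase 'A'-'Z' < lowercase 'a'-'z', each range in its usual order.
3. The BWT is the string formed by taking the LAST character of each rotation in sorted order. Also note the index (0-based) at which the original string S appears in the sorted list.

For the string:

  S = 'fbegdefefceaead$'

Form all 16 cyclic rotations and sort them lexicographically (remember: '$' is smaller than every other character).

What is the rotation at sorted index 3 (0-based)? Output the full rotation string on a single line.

Answer: begdefefceaead$f

Derivation:
All 16 rotations (rotation i = S[i:]+S[:i]):
  rot[0] = fbegdefefceaead$
  rot[1] = begdefefceaead$f
  rot[2] = egdefefceaead$fb
  rot[3] = gdefefceaead$fbe
  rot[4] = defefceaead$fbeg
  rot[5] = efefceaead$fbegd
  rot[6] = fefceaead$fbegde
  rot[7] = efceaead$fbegdef
  rot[8] = fceaead$fbegdefe
  rot[9] = ceaead$fbegdefef
  rot[10] = eaead$fbegdefefc
  rot[11] = aead$fbegdefefce
  rot[12] = ead$fbegdefefcea
  rot[13] = ad$fbegdefefceae
  rot[14] = d$fbegdefefceaea
  rot[15] = $fbegdefefceaead
Sorted (with $ < everything):
  sorted[0] = $fbegdefefceaead
  sorted[1] = ad$fbegdefefceae
  sorted[2] = aead$fbegdefefce
  sorted[3] = begdefefceaead$f
  sorted[4] = ceaead$fbegdefef
  sorted[5] = d$fbegdefefceaea
  sorted[6] = defefceaead$fbeg
  sorted[7] = ead$fbegdefefcea
  sorted[8] = eaead$fbegdefefc
  sorted[9] = efceaead$fbegdef
  sorted[10] = efefceaead$fbegd
  sorted[11] = egdefefceaead$fb
  sorted[12] = fbegdefefceaead$
  sorted[13] = fceaead$fbegdefe
  sorted[14] = fefceaead$fbegde
  sorted[15] = gdefefceaead$fbe
sorted[3] = begdefefceaead$f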